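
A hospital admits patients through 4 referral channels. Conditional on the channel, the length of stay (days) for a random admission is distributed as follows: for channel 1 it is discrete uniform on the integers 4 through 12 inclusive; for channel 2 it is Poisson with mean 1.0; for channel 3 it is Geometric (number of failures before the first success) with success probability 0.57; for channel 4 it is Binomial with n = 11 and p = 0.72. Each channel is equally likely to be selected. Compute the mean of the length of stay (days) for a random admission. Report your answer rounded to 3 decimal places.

4.419

Component means — 1: 8; 2: 1; 3: 0.754386; 4: 7.92.
E[X] = 0.25·8 + 0.25·1 + 0.25·0.754386 + 0.25·7.92 = 4.4186.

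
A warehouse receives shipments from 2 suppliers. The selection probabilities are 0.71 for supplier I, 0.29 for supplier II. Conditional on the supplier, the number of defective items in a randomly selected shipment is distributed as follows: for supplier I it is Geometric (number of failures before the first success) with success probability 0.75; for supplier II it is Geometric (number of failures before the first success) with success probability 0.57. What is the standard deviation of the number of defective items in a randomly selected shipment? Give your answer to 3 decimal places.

Per component, I: μ=0.333333, E[X²]=0.555556; II: μ=0.754386, E[X²]=1.89258.
E[X] = 0.71·0.333333 + 0.29·0.754386 = 0.455439.
E[X²] = 0.71·0.555556 + 0.29·1.89258 = 0.943293.
Var(X) = E[X²] − (E[X])² = 0.943293 − 0.207424 = 0.735869.
SD(X) = √0.735869 = 0.857828.

0.858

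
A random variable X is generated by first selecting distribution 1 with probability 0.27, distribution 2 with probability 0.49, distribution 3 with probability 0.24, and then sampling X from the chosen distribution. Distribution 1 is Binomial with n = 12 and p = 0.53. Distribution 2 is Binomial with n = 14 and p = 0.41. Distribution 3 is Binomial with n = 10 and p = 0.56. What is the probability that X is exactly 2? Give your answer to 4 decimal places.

Conditional on each component, P(X = 2): 1: 0.00975156; 2: 0.0272166; 3: 0.0198249.
By total probability, P(X = 2) = 0.27·0.00975156 + 0.49·0.0272166 + 0.24·0.0198249 = 0.020727.

0.0207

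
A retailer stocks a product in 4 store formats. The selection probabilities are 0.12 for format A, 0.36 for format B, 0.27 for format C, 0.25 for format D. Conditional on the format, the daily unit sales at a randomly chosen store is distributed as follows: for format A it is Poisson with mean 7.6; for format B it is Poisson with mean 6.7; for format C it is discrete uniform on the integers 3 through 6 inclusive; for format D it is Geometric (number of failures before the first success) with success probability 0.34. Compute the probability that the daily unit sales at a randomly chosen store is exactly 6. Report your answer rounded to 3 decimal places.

0.146

Conditional on each format, P(X = 6): A: 0.13394; B: 0.154648; C: 0.25; D: 0.0281023.
By total probability, P(X = 6) = 0.12·0.13394 + 0.36·0.154648 + 0.27·0.25 + 0.25·0.0281023 = 0.146272.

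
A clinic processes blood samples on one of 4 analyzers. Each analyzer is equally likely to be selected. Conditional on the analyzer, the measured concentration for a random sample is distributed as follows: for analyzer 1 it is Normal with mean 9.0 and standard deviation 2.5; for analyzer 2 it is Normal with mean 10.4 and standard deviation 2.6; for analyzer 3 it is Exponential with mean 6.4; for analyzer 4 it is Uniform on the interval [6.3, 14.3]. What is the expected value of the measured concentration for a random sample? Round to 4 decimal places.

Component means — 1: 9; 2: 10.4; 3: 6.4; 4: 10.3.
E[X] = 0.25·9 + 0.25·10.4 + 0.25·6.4 + 0.25·10.3 = 9.025.

9.0250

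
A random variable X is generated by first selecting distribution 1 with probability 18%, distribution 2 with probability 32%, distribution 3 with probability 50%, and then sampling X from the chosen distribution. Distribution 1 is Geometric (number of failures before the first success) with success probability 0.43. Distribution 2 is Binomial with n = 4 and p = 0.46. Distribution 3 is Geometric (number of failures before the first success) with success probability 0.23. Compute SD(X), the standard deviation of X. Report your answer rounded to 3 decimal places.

Per component, 1: μ=1.32558, E[X²]=4.83991; 2: μ=1.84, E[X²]=4.3792; 3: μ=3.34783, E[X²]=25.7637.
E[X] = 0.18·1.32558 + 0.32·1.84 + 0.5·3.34783 = 2.50132.
E[X²] = 0.18·4.83991 + 0.32·4.3792 + 0.5·25.7637 = 15.1544.
Var(X) = E[X²] − (E[X])² = 15.1544 − 6.25659 = 8.89779.
SD(X) = √8.89779 = 2.98292.

2.983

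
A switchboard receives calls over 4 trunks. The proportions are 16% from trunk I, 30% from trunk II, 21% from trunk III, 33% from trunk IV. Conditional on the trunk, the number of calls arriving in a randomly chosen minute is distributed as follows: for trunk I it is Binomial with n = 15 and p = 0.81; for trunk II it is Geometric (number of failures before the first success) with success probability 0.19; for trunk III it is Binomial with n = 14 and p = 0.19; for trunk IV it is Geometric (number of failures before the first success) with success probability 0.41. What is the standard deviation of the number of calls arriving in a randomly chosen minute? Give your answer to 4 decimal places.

4.6728

Per component, I: μ=12.15, E[X²]=149.931; II: μ=4.26316, E[X²]=40.6122; III: μ=2.66, E[X²]=9.2302; IV: μ=1.43902, E[X²]=5.58061.
E[X] = 0.16·12.15 + 0.3·4.26316 + 0.21·2.66 + 0.33·1.43902 = 4.25643.
E[X²] = 0.16·149.931 + 0.3·40.6122 + 0.21·9.2302 + 0.33·5.58061 = 39.9526.
Var(X) = E[X²] − (E[X])² = 39.9526 − 18.1172 = 21.8354.
SD(X) = √21.8354 = 4.67284.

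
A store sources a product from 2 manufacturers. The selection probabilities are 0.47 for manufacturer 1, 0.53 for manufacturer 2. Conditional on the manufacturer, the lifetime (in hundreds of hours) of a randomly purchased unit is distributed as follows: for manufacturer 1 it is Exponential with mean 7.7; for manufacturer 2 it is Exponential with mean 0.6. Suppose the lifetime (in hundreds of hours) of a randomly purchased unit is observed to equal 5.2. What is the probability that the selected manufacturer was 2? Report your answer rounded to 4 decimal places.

Likelihoods f(5.2 | ·): 1: 0.0661027; 2: 0.000287054.
Posterior ∝ prior × likelihood. Numerator for 2: 0.53·0.000287054 = 0.000152138.
Normalizing constant: 0.47·0.0661027 + 0.53·0.000287054 = 0.0312204.
P(2 | observation) = 0.000152138 / 0.0312204 = 0.00487304.

0.0049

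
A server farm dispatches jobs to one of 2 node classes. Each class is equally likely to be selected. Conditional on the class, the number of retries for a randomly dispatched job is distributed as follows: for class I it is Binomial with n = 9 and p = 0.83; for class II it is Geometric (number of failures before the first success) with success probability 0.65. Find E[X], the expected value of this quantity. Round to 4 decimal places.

Component means — I: 7.47; II: 0.538462.
E[X] = 0.5·7.47 + 0.5·0.538462 = 4.00423.

4.0042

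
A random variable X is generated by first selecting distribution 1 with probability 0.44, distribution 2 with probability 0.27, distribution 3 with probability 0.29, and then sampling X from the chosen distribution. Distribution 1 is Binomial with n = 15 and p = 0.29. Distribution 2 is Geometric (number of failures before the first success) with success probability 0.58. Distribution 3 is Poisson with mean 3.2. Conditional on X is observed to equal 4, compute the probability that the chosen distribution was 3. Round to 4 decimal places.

0.3339

Likelihoods P(X=4 | ·): 1: 0.223134; 2: 0.0180478; 3: 0.178093.
Posterior ∝ prior × likelihood. Numerator for 3: 0.29·0.178093 = 0.0516469.
Normalizing constant: 0.44·0.223134 + 0.27·0.0180478 + 0.29·0.178093 = 0.154699.
P(3 | observation) = 0.0516469 / 0.154699 = 0.333854.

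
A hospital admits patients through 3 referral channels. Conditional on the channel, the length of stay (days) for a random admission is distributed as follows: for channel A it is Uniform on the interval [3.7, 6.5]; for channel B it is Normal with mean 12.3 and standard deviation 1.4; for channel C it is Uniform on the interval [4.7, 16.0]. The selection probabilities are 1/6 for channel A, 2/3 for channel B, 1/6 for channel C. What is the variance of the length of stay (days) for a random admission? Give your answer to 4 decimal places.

10.1372

Per component, A: μ=5.1, E[X²]=26.6633; B: μ=12.3, E[X²]=153.25; C: μ=10.35, E[X²]=117.763.
E[X] = 0.166667·5.1 + 0.666667·12.3 + 0.166667·10.35 = 10.775.
E[X²] = 0.166667·26.6633 + 0.666667·153.25 + 0.166667·117.763 = 126.238.
Var(X) = E[X²] − (E[X])² = 126.238 − 116.101 = 10.1372.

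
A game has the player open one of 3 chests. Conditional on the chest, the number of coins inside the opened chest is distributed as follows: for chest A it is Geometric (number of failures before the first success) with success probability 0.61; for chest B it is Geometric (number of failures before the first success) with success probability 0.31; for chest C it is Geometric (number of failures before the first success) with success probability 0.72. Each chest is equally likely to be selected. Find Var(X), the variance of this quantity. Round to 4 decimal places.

3.5843

Per component, A: μ=0.639344, E[X²]=1.45687; B: μ=2.22581, E[X²]=12.1342; C: μ=0.388889, E[X²]=0.691358.
E[X] = 0.333333·0.639344 + 0.333333·2.22581 + 0.333333·0.388889 = 1.08468.
E[X²] = 0.333333·1.45687 + 0.333333·12.1342 + 0.333333·0.691358 = 4.76082.
Var(X) = E[X²] − (E[X])² = 4.76082 − 1.17653 = 3.58429.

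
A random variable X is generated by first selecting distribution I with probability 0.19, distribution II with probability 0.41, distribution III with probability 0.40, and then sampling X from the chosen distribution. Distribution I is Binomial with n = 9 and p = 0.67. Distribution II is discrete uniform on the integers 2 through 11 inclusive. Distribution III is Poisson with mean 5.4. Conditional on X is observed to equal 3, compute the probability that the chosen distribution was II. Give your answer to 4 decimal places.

0.4333

Likelihoods P(X=3 | ·): I: 0.0326278; II: 0.1; III: 0.118533.
Posterior ∝ prior × likelihood. Numerator for II: 0.41·0.1 = 0.041.
Normalizing constant: 0.19·0.0326278 + 0.41·0.1 + 0.4·0.118533 = 0.0946125.
P(II | observation) = 0.041 / 0.0946125 = 0.433346.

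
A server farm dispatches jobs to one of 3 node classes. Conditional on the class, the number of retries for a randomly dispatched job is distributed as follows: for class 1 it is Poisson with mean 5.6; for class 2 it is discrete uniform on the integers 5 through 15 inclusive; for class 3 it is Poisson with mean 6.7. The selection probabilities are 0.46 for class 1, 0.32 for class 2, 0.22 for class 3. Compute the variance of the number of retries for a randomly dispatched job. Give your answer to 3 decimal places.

Per component, 1: μ=5.6, E[X²]=36.96; 2: μ=10, E[X²]=110; 3: μ=6.7, E[X²]=51.59.
E[X] = 0.46·5.6 + 0.32·10 + 0.22·6.7 = 7.25.
E[X²] = 0.46·36.96 + 0.32·110 + 0.22·51.59 = 63.5514.
Var(X) = E[X²] − (E[X])² = 63.5514 − 52.5625 = 10.9889.

10.989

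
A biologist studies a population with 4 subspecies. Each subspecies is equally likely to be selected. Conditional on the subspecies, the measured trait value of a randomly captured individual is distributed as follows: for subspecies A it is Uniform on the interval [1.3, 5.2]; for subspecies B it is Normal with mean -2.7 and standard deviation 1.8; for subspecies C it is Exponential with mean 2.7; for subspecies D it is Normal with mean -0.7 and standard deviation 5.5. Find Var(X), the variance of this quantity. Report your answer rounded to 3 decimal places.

16.514

Per component, A: μ=3.25, E[X²]=11.83; B: μ=-2.7, E[X²]=10.53; C: μ=2.7, E[X²]=14.58; D: μ=-0.7, E[X²]=30.74.
E[X] = 0.25·3.25 + 0.25·-2.7 + 0.25·2.7 + 0.25·-0.7 = 0.6375.
E[X²] = 0.25·11.83 + 0.25·10.53 + 0.25·14.58 + 0.25·30.74 = 16.92.
Var(X) = E[X²] − (E[X])² = 16.92 − 0.406406 = 16.5136.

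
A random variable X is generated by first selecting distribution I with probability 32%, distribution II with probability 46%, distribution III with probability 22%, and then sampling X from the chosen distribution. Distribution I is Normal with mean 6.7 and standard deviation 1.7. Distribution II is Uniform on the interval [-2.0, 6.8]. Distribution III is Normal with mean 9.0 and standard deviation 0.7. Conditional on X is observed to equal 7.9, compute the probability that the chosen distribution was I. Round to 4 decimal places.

0.6161

Likelihoods f(7.9 | ·): I: 0.182921; II: 0; III: 0.165803.
Posterior ∝ prior × likelihood. Numerator for I: 0.32·0.182921 = 0.0585347.
Normalizing constant: 0.32·0.182921 + 0.46·0 + 0.22·0.165803 = 0.0950112.
P(I | observation) = 0.0585347 / 0.0950112 = 0.616082.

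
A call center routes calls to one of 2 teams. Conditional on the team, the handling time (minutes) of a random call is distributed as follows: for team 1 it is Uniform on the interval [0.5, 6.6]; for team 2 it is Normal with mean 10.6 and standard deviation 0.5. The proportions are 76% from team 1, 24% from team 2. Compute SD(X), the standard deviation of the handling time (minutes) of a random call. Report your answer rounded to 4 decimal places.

3.3886

Per component, 1: μ=3.55, E[X²]=15.7033; 2: μ=10.6, E[X²]=112.61.
E[X] = 0.76·3.55 + 0.24·10.6 = 5.242.
E[X²] = 0.76·15.7033 + 0.24·112.61 = 38.9609.
Var(X) = E[X²] − (E[X])² = 38.9609 − 27.4786 = 11.4824.
SD(X) = √11.4824 = 3.38856.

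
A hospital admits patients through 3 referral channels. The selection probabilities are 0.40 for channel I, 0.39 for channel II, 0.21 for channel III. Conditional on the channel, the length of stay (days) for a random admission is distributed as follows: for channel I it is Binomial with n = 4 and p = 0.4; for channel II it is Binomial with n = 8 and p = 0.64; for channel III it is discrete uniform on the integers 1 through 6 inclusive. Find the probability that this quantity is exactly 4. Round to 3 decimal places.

Conditional on each channel, P(X = 4): I: 0.0256; II: 0.197255; III: 0.166667.
By total probability, P(X = 4) = 0.4·0.0256 + 0.39·0.197255 + 0.21·0.166667 = 0.122169.

0.122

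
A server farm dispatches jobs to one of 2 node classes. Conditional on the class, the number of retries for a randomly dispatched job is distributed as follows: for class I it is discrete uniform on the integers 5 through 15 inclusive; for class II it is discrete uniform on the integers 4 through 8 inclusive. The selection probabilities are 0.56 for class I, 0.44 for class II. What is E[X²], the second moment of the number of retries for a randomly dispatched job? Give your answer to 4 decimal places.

For each component E[X²] = Var + (mean)², giving I: 110; II: 38.
Overall E[X²] = 0.56·110 + 0.44·38 = 78.32.

78.3200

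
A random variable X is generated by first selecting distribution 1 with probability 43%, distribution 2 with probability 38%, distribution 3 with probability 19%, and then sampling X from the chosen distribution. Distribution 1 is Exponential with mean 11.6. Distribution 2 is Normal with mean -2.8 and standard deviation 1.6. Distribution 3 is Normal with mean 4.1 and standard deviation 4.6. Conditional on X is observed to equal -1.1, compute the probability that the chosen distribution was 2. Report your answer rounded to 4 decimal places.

Likelihoods f(-1.1 | ·): 1: 0; 2: 0.141792; 3: 0.0457787.
Posterior ∝ prior × likelihood. Numerator for 2: 0.38·0.141792 = 0.0538809.
Normalizing constant: 0.43·0 + 0.38·0.141792 + 0.19·0.0457787 = 0.0625788.
P(2 | observation) = 0.0538809 / 0.0625788 = 0.861008.

0.8610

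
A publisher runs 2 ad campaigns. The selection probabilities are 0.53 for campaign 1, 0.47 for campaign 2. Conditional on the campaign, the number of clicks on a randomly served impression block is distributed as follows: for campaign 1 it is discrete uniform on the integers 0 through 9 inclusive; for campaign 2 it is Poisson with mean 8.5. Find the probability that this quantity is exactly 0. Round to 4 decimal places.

Conditional on each campaign, P(X = 0): 1: 0.1; 2: 0.000203468.
By total probability, P(X = 0) = 0.53·0.1 + 0.47·0.000203468 = 0.0530956.

0.0531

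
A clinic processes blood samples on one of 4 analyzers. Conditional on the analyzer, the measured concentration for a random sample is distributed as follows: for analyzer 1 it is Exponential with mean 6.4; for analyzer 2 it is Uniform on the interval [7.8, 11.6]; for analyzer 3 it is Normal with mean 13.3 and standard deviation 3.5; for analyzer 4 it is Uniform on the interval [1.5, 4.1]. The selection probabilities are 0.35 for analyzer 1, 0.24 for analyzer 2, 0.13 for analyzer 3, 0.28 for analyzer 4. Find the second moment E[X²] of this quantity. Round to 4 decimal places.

For each component E[X²] = Var + (mean)², giving 1: 81.92; 2: 95.2933; 3: 189.14; 4: 8.40333.
Overall E[X²] = 0.35·81.92 + 0.24·95.2933 + 0.13·189.14 + 0.28·8.40333 = 78.4835.

78.4835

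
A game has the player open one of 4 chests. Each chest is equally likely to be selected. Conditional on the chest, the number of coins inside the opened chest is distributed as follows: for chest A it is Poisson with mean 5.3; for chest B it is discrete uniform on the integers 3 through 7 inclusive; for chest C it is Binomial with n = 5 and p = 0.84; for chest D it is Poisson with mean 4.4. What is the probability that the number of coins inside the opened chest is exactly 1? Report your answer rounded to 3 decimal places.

Conditional on each chest, P(X = 1): A: 0.0264554; B: 0; C: 0.00275251; D: 0.0540203.
By total probability, P(X = 1) = 0.25·0.0264554 + 0.25·0 + 0.25·0.00275251 + 0.25·0.0540203 = 0.0208071.

0.021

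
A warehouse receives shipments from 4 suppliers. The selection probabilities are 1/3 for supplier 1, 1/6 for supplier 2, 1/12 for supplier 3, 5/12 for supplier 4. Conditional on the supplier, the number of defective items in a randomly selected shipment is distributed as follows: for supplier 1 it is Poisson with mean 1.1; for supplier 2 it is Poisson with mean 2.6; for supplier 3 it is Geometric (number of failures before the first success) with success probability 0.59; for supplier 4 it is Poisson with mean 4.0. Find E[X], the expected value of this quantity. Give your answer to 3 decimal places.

2.525

Component means — 1: 1.1; 2: 2.6; 3: 0.694915; 4: 4.
E[X] = 0.333333·1.1 + 0.166667·2.6 + 0.0833333·0.694915 + 0.416667·4 = 2.52458.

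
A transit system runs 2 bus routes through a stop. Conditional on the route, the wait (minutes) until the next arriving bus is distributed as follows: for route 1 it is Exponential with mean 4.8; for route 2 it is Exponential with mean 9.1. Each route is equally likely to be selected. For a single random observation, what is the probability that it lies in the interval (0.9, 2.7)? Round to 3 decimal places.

Conditional on each route, P(0.9 < X < 2.7): 1: 0.259246; 2: 0.162568.
By total probability, P(0.9 < X < 2.7) = 0.5·0.259246 + 0.5·0.162568 = 0.210907.

0.211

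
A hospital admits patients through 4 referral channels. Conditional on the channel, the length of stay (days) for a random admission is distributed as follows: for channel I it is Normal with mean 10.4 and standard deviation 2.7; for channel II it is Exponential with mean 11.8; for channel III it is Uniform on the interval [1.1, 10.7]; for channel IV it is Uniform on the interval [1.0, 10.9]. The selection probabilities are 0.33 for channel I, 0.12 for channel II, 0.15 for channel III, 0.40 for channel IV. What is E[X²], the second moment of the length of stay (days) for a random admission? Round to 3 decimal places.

95.318

For each component E[X²] = Var + (mean)², giving I: 115.45; II: 278.48; III: 42.49; IV: 43.57.
Overall E[X²] = 0.33·115.45 + 0.12·278.48 + 0.15·42.49 + 0.4·43.57 = 95.3176.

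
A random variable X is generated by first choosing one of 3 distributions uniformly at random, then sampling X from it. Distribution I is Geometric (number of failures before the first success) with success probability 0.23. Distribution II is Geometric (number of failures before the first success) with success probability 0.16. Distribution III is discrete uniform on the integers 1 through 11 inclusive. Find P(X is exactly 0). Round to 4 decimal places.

Conditional on each component, P(X = 0): I: 0.23; II: 0.16; III: 0.
By total probability, P(X = 0) = 0.333333·0.23 + 0.333333·0.16 + 0.333333·0 = 0.13.

0.1300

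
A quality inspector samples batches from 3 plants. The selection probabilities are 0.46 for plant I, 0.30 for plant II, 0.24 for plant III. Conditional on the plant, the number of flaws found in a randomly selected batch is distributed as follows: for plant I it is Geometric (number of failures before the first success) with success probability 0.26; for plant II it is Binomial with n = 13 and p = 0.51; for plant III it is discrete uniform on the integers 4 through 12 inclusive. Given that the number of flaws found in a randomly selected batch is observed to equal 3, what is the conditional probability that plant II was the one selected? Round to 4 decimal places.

Likelihoods P(X=3 | ·): I: 0.105358; II: 0.0302717; III: 0.
Posterior ∝ prior × likelihood. Numerator for II: 0.3·0.0302717 = 0.00908152.
Normalizing constant: 0.46·0.105358 + 0.3·0.0302717 + 0.24·0 = 0.0575463.
P(II | observation) = 0.00908152 / 0.0575463 = 0.157812.

0.1578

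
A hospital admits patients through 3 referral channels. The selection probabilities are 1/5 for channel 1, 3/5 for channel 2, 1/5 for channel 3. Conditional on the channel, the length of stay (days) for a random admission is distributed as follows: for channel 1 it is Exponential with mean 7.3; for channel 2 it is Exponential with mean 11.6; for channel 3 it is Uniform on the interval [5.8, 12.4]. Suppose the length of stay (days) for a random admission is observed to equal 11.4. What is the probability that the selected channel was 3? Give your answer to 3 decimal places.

0.547

Likelihoods f(11.4 | ·): 1: 0.0287385; 2: 0.0322653; 3: 0.151515.
Posterior ∝ prior × likelihood. Numerator for 3: 0.2·0.151515 = 0.030303.
Normalizing constant: 0.2·0.0287385 + 0.6·0.0322653 + 0.2·0.151515 = 0.0554099.
P(3 | observation) = 0.030303 / 0.0554099 = 0.546888.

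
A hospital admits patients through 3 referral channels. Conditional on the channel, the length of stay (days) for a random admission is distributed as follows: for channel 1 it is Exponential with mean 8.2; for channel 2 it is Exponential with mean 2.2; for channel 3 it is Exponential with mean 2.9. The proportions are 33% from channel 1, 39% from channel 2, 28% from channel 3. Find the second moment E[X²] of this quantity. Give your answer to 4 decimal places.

For each component E[X²] = Var + (mean)², giving 1: 134.48; 2: 9.68; 3: 16.82.
Overall E[X²] = 0.33·134.48 + 0.39·9.68 + 0.28·16.82 = 52.8632.

52.8632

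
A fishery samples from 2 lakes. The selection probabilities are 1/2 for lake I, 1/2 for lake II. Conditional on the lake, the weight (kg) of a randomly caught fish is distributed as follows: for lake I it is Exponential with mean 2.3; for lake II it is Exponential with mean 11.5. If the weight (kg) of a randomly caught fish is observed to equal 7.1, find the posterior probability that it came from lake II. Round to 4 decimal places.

0.7027

Likelihoods f(7.1 | ·): I: 0.0198438; II: 0.0469.
Posterior ∝ prior × likelihood. Numerator for II: 0.5·0.0469 = 0.02345.
Normalizing constant: 0.5·0.0198438 + 0.5·0.0469 = 0.0333719.
P(II | observation) = 0.02345 / 0.0333719 = 0.702687.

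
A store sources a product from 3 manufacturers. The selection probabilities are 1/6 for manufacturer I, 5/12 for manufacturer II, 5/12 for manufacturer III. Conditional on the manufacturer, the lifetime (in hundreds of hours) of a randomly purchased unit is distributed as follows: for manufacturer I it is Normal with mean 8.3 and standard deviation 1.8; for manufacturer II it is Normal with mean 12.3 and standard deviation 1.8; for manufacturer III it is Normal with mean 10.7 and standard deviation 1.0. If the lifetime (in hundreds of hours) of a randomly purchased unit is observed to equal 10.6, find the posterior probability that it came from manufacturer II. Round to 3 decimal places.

0.245

Likelihoods f(10.6 | ·): I: 0.0979711; II: 0.141889; III: 0.396953.
Posterior ∝ prior × likelihood. Numerator for II: 0.416667·0.141889 = 0.0591203.
Normalizing constant: 0.166667·0.0979711 + 0.416667·0.141889 + 0.416667·0.396953 = 0.240846.
P(II | observation) = 0.0591203 / 0.240846 = 0.245469.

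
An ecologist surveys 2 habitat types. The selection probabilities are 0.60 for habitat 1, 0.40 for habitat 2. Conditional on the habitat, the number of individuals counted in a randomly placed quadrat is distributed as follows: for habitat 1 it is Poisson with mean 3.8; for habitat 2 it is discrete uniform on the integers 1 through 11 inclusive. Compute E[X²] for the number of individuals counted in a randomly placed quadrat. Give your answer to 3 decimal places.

For each component E[X²] = Var + (mean)², giving 1: 18.24; 2: 46.
Overall E[X²] = 0.6·18.24 + 0.4·46 = 29.344.

29.344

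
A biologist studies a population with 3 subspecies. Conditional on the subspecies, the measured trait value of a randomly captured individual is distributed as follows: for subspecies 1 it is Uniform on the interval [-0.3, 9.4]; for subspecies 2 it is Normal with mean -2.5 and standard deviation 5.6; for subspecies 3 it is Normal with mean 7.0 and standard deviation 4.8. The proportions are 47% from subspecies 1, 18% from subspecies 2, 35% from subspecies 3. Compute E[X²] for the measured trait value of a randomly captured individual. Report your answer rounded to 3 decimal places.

For each component E[X²] = Var + (mean)², giving 1: 28.5433; 2: 37.61; 3: 72.04.
Overall E[X²] = 0.47·28.5433 + 0.18·37.61 + 0.35·72.04 = 45.3992.

45.399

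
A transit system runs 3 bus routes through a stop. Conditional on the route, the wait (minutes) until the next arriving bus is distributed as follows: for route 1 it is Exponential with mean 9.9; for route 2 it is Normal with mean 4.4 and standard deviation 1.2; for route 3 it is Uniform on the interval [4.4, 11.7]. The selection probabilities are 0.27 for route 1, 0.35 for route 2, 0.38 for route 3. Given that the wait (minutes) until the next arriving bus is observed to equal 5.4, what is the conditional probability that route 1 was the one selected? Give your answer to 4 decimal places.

Likelihoods f(5.4 | ·): 1: 0.0585433; 2: 0.234927; 3: 0.136986.
Posterior ∝ prior × likelihood. Numerator for 1: 0.27·0.0585433 = 0.0158067.
Normalizing constant: 0.27·0.0585433 + 0.35·0.234927 + 0.38·0.136986 = 0.150086.
P(1 | observation) = 0.0158067 / 0.150086 = 0.105318.

0.1053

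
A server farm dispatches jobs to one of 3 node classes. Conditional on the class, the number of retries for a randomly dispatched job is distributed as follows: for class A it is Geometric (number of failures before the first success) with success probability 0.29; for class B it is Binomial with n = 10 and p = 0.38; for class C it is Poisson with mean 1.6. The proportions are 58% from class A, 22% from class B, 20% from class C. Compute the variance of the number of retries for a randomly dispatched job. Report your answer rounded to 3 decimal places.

6.264

Per component, A: μ=2.44828, E[X²]=14.4364; B: μ=3.8, E[X²]=16.796; C: μ=1.6, E[X²]=4.16.
E[X] = 0.58·2.44828 + 0.22·3.8 + 0.2·1.6 = 2.576.
E[X²] = 0.58·14.4364 + 0.22·16.796 + 0.2·4.16 = 12.9002.
Var(X) = E[X²] − (E[X])² = 12.9002 − 6.63578 = 6.26445.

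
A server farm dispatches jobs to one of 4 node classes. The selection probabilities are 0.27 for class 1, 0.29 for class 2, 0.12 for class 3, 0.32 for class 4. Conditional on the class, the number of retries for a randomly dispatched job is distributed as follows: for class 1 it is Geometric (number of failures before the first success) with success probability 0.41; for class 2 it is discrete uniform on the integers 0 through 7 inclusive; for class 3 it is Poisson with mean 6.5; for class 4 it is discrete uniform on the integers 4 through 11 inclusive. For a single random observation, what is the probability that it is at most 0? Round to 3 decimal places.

Conditional on each class, P(X ≤ 0): 1: 0.41; 2: 0.125; 3: 0.00150344; 4: 0.
By total probability, P(X ≤ 0) = 0.27·0.41 + 0.29·0.125 + 0.12·0.00150344 + 0.32·0 = 0.14713.

0.147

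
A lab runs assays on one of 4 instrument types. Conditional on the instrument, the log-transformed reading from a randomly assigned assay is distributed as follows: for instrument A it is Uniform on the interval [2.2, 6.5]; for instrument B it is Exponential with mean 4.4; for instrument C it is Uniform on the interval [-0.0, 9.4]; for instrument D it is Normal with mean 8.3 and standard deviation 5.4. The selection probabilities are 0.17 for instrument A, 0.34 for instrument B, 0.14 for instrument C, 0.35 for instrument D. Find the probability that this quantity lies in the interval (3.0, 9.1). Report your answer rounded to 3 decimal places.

0.497

Conditional on each instrument, P(3.0 < X < 9.1): A: 0.813953; B: 0.379281; C: 0.648936; D: 0.395709.
By total probability, P(3.0 < X < 9.1) = 0.17·0.813953 + 0.34·0.379281 + 0.14·0.648936 + 0.35·0.395709 = 0.496677.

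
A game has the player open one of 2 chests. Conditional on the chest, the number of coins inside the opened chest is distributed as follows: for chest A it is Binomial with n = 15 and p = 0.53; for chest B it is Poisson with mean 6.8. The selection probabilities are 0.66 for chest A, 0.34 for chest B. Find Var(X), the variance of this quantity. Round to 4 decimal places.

Per component, A: μ=7.95, E[X²]=66.939; B: μ=6.8, E[X²]=53.04.
E[X] = 0.66·7.95 + 0.34·6.8 = 7.559.
E[X²] = 0.66·66.939 + 0.34·53.04 = 62.2133.
Var(X) = E[X²] − (E[X])² = 62.2133 − 57.1385 = 5.07486.

5.0749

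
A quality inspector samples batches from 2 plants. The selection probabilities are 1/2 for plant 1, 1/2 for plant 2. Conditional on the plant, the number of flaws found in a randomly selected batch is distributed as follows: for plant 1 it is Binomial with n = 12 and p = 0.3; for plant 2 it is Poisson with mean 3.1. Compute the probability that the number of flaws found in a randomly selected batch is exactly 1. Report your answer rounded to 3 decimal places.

0.105

Conditional on each plant, P(X = 1): 1: 0.0711838; 2: 0.139653.
By total probability, P(X = 1) = 0.5·0.0711838 + 0.5·0.139653 = 0.105418.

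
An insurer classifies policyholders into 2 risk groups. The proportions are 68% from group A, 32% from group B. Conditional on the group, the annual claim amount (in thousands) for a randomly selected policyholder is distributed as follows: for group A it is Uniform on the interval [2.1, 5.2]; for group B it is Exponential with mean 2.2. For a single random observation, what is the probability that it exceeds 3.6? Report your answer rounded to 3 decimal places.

Conditional on each group, P(X > 3.6): A: 0.516129; B: 0.194687.
By total probability, P(X > 3.6) = 0.68·0.516129 + 0.32·0.194687 = 0.413267.

0.413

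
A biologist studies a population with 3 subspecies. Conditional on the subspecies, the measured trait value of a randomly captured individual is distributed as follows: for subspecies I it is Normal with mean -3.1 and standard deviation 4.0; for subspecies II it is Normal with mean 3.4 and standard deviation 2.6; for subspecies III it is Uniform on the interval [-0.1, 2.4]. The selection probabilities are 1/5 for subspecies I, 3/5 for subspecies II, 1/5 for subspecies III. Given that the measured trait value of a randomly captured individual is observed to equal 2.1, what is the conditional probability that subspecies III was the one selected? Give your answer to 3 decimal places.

0.471

Likelihoods f(2.1 | ·): I: 0.0428421; II: 0.13541; III: 0.4.
Posterior ∝ prior × likelihood. Numerator for III: 0.2·0.4 = 0.08.
Normalizing constant: 0.2·0.0428421 + 0.6·0.13541 + 0.2·0.4 = 0.169814.
P(III | observation) = 0.08 / 0.169814 = 0.471103.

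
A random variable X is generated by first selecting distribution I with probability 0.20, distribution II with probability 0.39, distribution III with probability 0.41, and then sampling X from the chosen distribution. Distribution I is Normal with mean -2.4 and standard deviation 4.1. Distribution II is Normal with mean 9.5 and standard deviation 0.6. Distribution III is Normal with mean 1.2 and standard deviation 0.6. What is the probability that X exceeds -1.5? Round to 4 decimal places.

Conditional on each component, P(X > -1.5): I: 0.413126; II: 1; III: 0.999997.
By total probability, P(X > -1.5) = 0.2·0.413126 + 0.39·1 + 0.41·0.999997 = 0.882624.

0.8826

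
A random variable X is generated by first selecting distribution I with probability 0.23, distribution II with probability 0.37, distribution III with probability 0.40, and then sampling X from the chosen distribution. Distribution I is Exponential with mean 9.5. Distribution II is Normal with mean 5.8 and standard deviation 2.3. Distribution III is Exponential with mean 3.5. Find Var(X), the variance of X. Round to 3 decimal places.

Per component, I: μ=9.5, E[X²]=180.5; II: μ=5.8, E[X²]=38.93; III: μ=3.5, E[X²]=24.5.
E[X] = 0.23·9.5 + 0.37·5.8 + 0.4·3.5 = 5.731.
E[X²] = 0.23·180.5 + 0.37·38.93 + 0.4·24.5 = 65.7191.
Var(X) = E[X²] − (E[X])² = 65.7191 − 32.8444 = 32.8747.

32.875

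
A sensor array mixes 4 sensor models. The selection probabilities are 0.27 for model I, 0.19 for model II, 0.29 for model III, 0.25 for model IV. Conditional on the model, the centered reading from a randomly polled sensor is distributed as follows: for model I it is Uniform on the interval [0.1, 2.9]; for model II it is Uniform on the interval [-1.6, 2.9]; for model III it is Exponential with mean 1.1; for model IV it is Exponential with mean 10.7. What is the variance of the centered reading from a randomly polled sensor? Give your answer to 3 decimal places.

46.724

Per component, I: μ=1.5, E[X²]=2.90333; II: μ=0.65, E[X²]=2.11; III: μ=1.1, E[X²]=2.42; IV: μ=10.7, E[X²]=228.98.
E[X] = 0.27·1.5 + 0.19·0.65 + 0.29·1.1 + 0.25·10.7 = 3.5225.
E[X²] = 0.27·2.90333 + 0.19·2.11 + 0.29·2.42 + 0.25·228.98 = 59.1316.
Var(X) = E[X²] − (E[X])² = 59.1316 − 12.408 = 46.7236.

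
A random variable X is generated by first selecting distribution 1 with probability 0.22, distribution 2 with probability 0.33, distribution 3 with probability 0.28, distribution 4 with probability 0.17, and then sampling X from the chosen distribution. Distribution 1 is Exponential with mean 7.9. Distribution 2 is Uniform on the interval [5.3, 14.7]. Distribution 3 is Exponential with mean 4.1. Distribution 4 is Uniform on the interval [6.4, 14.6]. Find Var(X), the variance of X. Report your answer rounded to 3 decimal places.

Per component, 1: μ=7.9, E[X²]=124.82; 2: μ=10, E[X²]=107.363; 3: μ=4.1, E[X²]=33.62; 4: μ=10.5, E[X²]=115.853.
E[X] = 0.22·7.9 + 0.33·10 + 0.28·4.1 + 0.17·10.5 = 7.971.
E[X²] = 0.22·124.82 + 0.33·107.363 + 0.28·33.62 + 0.17·115.853 = 91.999.
Var(X) = E[X²] − (E[X])² = 91.999 − 63.5368 = 28.4621.

28.462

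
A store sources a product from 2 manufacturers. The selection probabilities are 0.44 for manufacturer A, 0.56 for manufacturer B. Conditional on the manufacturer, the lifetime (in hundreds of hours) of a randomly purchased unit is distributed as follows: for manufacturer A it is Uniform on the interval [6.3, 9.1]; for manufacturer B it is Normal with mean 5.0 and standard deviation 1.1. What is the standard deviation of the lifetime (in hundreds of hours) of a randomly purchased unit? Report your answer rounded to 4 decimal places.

1.6617

Per component, A: μ=7.7, E[X²]=59.9433; B: μ=5, E[X²]=26.21.
E[X] = 0.44·7.7 + 0.56·5 = 6.188.
E[X²] = 0.44·59.9433 + 0.56·26.21 = 41.0527.
Var(X) = E[X²] − (E[X])² = 41.0527 − 38.2913 = 2.76132.
SD(X) = √2.76132 = 1.66172.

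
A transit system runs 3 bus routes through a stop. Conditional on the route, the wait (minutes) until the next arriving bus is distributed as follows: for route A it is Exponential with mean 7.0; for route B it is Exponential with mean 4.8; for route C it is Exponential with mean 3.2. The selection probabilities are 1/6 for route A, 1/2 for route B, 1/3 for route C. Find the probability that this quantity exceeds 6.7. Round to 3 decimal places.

0.229

Conditional on each route, P(X > 6.7): A: 0.383988; B: 0.247627; C: 0.123224.
By total probability, P(X > 6.7) = 0.166667·0.383988 + 0.5·0.247627 + 0.333333·0.123224 = 0.228886.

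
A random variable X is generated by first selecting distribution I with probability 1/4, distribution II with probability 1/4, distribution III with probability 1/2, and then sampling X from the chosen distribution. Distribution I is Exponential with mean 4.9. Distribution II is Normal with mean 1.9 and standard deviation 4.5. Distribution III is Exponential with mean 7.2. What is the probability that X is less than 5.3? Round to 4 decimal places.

Conditional on each component, P(X < 5.3): I: 0.660958; II: 0.775042; III: 0.521027.
By total probability, P(X < 5.3) = 0.25·0.660958 + 0.25·0.775042 + 0.5·0.521027 = 0.619514.

0.6195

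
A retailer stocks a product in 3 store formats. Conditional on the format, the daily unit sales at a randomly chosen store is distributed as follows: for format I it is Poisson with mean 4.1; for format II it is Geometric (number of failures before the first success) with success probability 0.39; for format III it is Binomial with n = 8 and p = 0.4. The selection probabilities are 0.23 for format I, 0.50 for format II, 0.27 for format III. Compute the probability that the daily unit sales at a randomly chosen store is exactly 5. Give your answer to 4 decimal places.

0.0867

Conditional on each format, P(X = 5): I: 0.160004; II: 0.0329393; III: 0.123863.
By total probability, P(X = 5) = 0.23·0.160004 + 0.5·0.0329393 + 0.27·0.123863 = 0.0867136.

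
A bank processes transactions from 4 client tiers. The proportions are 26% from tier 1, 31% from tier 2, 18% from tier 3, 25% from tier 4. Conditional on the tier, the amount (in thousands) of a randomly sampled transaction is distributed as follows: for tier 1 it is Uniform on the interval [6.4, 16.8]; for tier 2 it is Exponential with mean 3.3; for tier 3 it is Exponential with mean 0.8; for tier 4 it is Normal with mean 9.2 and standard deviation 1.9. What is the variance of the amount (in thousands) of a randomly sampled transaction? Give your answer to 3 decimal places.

24.344

Per component, 1: μ=11.6, E[X²]=143.573; 2: μ=3.3, E[X²]=21.78; 3: μ=0.8, E[X²]=1.28; 4: μ=9.2, E[X²]=88.25.
E[X] = 0.26·11.6 + 0.31·3.3 + 0.18·0.8 + 0.25·9.2 = 6.483.
E[X²] = 0.26·143.573 + 0.31·21.78 + 0.18·1.28 + 0.25·88.25 = 66.3738.
Var(X) = E[X²] − (E[X])² = 66.3738 − 42.0293 = 24.3445.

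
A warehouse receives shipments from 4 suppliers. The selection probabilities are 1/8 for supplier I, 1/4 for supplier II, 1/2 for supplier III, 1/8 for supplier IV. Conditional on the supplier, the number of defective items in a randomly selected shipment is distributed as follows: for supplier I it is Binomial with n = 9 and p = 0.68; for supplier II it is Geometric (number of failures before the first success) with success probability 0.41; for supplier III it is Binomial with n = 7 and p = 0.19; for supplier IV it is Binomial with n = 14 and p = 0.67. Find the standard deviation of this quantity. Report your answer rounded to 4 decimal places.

3.2179

Per component, I: μ=6.12, E[X²]=39.4128; II: μ=1.43902, E[X²]=5.58061; III: μ=1.33, E[X²]=2.8462; IV: μ=9.38, E[X²]=91.0798.
E[X] = 0.125·6.12 + 0.25·1.43902 + 0.5·1.33 + 0.125·9.38 = 2.96226.
E[X²] = 0.125·39.4128 + 0.25·5.58061 + 0.5·2.8462 + 0.125·91.0798 = 19.1298.
Var(X) = E[X²] − (E[X])² = 19.1298 − 8.77496 = 10.3549.
SD(X) = √10.3549 = 3.2179.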